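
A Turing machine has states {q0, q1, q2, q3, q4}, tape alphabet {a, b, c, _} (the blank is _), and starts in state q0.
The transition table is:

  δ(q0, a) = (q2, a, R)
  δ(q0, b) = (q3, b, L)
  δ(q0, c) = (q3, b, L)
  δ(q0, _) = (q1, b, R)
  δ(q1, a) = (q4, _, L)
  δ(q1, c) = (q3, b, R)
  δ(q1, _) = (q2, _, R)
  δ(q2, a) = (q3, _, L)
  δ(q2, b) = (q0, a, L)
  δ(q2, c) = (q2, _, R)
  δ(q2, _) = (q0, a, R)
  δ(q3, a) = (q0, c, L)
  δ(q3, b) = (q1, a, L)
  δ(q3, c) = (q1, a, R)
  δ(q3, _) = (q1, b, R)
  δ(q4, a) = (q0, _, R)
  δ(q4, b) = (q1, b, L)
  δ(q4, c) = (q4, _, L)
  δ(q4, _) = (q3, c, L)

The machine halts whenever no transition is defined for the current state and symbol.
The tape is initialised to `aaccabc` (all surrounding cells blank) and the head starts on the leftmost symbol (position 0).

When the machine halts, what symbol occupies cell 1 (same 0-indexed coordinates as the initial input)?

b

state=q0 head=0 tape=_[a]accabc   (q0,a)→(q2,a,R)
state=q2 head=1 tape=_a[a]ccabc   (q2,a)→(q3,_,L)
state=q3 head=0 tape=_[a]_ccabc   (q3,a)→(q0,c,L)
state=q0 head=-1 tape=[_]c_ccabc   (q0,_)→(q1,b,R)
state=q1 head=0 tape=b[c]_ccabc   (q1,c)→(q3,b,R)
state=q3 head=1 tape=bb[_]ccabc   (q3,_)→(q1,b,R)
state=q1 head=2 tape=bbb[c]cabc   (q1,c)→(q3,b,R)
state=q3 head=3 tape=bbbb[c]abc   (q3,c)→(q1,a,R)
state=q1 head=4 tape=bbbba[a]bc   (q1,a)→(q4,_,L)
state=q4 head=3 tape=bbbb[a]_bc   (q4,a)→(q0,_,R)
state=q0 head=4 tape=bbbb_[_]bc   (q0,_)→(q1,b,R)
state=q1 head=5 tape=bbbb_b[b]c
Cell 1 holds b when M halts.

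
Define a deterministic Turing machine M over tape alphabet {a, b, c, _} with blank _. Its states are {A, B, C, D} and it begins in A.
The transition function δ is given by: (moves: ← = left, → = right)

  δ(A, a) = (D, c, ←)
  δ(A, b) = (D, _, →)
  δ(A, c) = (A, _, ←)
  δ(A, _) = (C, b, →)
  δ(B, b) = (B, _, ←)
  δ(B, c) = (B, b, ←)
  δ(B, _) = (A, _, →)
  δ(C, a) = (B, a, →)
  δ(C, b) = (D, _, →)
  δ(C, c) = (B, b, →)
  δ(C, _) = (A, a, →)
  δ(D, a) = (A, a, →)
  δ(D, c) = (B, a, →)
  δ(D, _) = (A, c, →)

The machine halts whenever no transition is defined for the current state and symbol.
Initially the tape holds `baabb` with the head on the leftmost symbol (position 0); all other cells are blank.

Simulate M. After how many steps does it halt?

state=A head=0 tape=_[b]aabb   (A,b)→(D,_,→)
state=D head=1 tape=__[a]abb   (D,a)→(A,a,→)
state=A head=2 tape=__a[a]bb   (A,a)→(D,c,←)
state=D head=1 tape=__[a]cbb   (D,a)→(A,a,→)
state=A head=2 tape=__a[c]bb   (A,c)→(A,_,←)
state=A head=1 tape=__[a]_bb   (A,a)→(D,c,←)
state=D head=0 tape=_[_]c_bb   (D,_)→(A,c,→)
state=A head=1 tape=_c[c]_bb   (A,c)→(A,_,←)
state=A head=0 tape=_[c]__bb   (A,c)→(A,_,←)
state=A head=-1 tape=[_]___bb   (A,_)→(C,b,→)
state=C head=0 tape=b[_]__bb   (C,_)→(A,a,→)
state=A head=1 tape=ba[_]_bb   (A,_)→(C,b,→)
state=C head=2 tape=bab[_]bb   (C,_)→(A,a,→)
state=A head=3 tape=baba[b]b   (A,b)→(D,_,→)
state=D head=4 tape=baba_[b]
M halts after 14 transitions.

14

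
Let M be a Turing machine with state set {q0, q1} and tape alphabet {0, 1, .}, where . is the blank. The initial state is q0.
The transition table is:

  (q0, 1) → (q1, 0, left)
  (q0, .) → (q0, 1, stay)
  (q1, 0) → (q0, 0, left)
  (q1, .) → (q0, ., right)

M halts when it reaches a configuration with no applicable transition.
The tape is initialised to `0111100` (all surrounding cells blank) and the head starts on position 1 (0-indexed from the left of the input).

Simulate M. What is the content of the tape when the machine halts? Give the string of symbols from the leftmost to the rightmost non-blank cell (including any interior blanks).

00011100

q0 | ..0[1]11100   read 1 → write 0, move left, go to q1
q1 | ..[0]011100   read 0 → write 0, move left, go to q0
q0 | .[.]0011100   read . → write 1, move stay, go to q0
q0 | .[1]0011100   read 1 → write 0, move left, go to q1
q1 | [.]00011100   read . → write ., move right, go to q0
q0 | .[0]0011100
The non-blank tape span at halt is 00011100.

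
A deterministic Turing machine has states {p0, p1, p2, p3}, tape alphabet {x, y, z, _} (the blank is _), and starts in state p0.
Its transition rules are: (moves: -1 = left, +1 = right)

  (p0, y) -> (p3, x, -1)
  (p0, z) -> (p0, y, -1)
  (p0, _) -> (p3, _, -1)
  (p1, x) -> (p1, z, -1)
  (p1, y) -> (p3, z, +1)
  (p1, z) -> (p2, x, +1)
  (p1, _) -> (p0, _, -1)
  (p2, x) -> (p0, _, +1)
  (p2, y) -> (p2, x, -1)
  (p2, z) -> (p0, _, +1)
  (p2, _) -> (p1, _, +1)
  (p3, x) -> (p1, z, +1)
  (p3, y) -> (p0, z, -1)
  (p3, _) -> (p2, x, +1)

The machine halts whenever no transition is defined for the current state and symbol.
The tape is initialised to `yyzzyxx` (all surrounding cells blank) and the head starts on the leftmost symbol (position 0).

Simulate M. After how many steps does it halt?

state=p0 head=0 tape=_[y]yzzyxx   (p0,y)→(p3,x,-1)
state=p3 head=-1 tape=[_]xyzzyxx   (p3,_)→(p2,x,+1)
state=p2 head=0 tape=x[x]yzzyxx   (p2,x)→(p0,_,+1)
state=p0 head=1 tape=x_[y]zzyxx   (p0,y)→(p3,x,-1)
state=p3 head=0 tape=x[_]xzzyxx   (p3,_)→(p2,x,+1)
state=p2 head=1 tape=xx[x]zzyxx   (p2,x)→(p0,_,+1)
state=p0 head=2 tape=xx_[z]zyxx   (p0,z)→(p0,y,-1)
state=p0 head=1 tape=xx[_]yzyxx   (p0,_)→(p3,_,-1)
state=p3 head=0 tape=x[x]_yzyxx   (p3,x)→(p1,z,+1)
state=p1 head=1 tape=xz[_]yzyxx   (p1,_)→(p0,_,-1)
state=p0 head=0 tape=x[z]_yzyxx   (p0,z)→(p0,y,-1)
state=p0 head=-1 tape=[x]y_yzyxx
M halts after 11 transitions.

11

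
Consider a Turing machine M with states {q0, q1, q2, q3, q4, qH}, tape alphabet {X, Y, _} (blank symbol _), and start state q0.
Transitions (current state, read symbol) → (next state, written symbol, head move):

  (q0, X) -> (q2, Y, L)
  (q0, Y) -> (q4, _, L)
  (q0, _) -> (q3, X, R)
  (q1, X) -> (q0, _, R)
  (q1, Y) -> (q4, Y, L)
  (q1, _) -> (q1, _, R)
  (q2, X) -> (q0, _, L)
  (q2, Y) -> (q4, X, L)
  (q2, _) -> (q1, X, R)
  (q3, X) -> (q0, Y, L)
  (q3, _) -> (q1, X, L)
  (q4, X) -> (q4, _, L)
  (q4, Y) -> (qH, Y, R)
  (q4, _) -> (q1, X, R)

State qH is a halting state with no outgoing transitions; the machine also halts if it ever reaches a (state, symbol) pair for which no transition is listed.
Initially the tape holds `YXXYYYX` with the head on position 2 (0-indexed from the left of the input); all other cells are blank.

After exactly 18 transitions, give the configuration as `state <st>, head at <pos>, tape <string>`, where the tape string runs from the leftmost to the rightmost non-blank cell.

q0 | __YX[X]YYYX   read X → write Y, move L, go to q2
q2 | __Y[X]YYYYX   read X → write _, move L, go to q0
q0 | __[Y]_YYYYX   read Y → write _, move L, go to q4
q4 | _[_]__YYYYX   read _ → write X, move R, go to q1
q1 | _X[_]_YYYYX   read _ → write _, move R, go to q1
q1 | _X_[_]YYYYX   read _ → write _, move R, go to q1
q1 | _X__[Y]YYYX   read Y → write Y, move L, go to q4
q4 | _X_[_]YYYYX   read _ → write X, move R, go to q1
q1 | _X_X[Y]YYYX   read Y → write Y, move L, go to q4
q4 | _X_[X]YYYYX   read X → write _, move L, go to q4
q4 | _X[_]_YYYYX   read _ → write X, move R, go to q1
q1 | _XX[_]YYYYX   read _ → write _, move R, go to q1
q1 | _XX_[Y]YYYX   read Y → write Y, move L, go to q4
q4 | _XX[_]YYYYX   read _ → write X, move R, go to q1
q1 | _XXX[Y]YYYX   read Y → write Y, move L, go to q4
q4 | _XX[X]YYYYX   read X → write _, move L, go to q4
q4 | _X[X]_YYYYX   read X → write _, move L, go to q4
q4 | _[X]__YYYYX   read X → write _, move L, go to q4
q4 | [_]___YYYYX
After 18 steps: state q4, head at -2, tape YYYYX.

state q4, head at -2, tape YYYYX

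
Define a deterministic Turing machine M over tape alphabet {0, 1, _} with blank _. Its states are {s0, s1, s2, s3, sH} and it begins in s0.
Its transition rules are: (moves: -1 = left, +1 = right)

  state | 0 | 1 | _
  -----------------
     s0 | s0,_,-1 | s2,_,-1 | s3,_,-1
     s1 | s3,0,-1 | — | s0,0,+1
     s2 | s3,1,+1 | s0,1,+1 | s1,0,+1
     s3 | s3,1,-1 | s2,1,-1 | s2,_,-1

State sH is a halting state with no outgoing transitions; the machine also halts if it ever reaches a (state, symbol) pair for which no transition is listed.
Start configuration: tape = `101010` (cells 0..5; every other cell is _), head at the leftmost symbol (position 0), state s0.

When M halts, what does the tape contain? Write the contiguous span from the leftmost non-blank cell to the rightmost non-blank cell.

state=s0 head=0 tape=_______[1]01010   (s0,1)→(s2,_,-1)
state=s2 head=-1 tape=______[_]_01010   (s2,_)→(s1,0,+1)
state=s1 head=0 tape=______0[_]01010   (s1,_)→(s0,0,+1)
state=s0 head=1 tape=______00[0]1010   (s0,0)→(s0,_,-1)
state=s0 head=0 tape=______0[0]_1010   (s0,0)→(s0,_,-1)
state=s0 head=-1 tape=______[0]__1010   (s0,0)→(s0,_,-1)
state=s0 head=-2 tape=_____[_]___1010   (s0,_)→(s3,_,-1)
state=s3 head=-3 tape=____[_]____1010   (s3,_)→(s2,_,-1)
state=s2 head=-4 tape=___[_]_____1010   (s2,_)→(s1,0,+1)
state=s1 head=-3 tape=___0[_]____1010   (s1,_)→(s0,0,+1)
state=s0 head=-2 tape=___00[_]___1010   (s0,_)→(s3,_,-1)
state=s3 head=-3 tape=___0[0]____1010   (s3,0)→(s3,1,-1)
state=s3 head=-4 tape=___[0]1____1010   (s3,0)→(s3,1,-1)
state=s3 head=-5 tape=__[_]11____1010   (s3,_)→(s2,_,-1)
state=s2 head=-6 tape=_[_]_11____1010   (s2,_)→(s1,0,+1)
state=s1 head=-5 tape=_0[_]11____1010   (s1,_)→(s0,0,+1)
state=s0 head=-4 tape=_00[1]1____1010   (s0,1)→(s2,_,-1)
state=s2 head=-5 tape=_0[0]_1____1010   (s2,0)→(s3,1,+1)
state=s3 head=-4 tape=_01[_]1____1010   (s3,_)→(s2,_,-1)
state=s2 head=-5 tape=_0[1]_1____1010   (s2,1)→(s0,1,+1)
state=s0 head=-4 tape=_01[_]1____1010   (s0,_)→(s3,_,-1)
state=s3 head=-5 tape=_0[1]_1____1010   (s3,1)→(s2,1,-1)
state=s2 head=-6 tape=_[0]1_1____1010   (s2,0)→(s3,1,+1)
state=s3 head=-5 tape=_1[1]_1____1010   (s3,1)→(s2,1,-1)
state=s2 head=-6 tape=_[1]1_1____1010   (s2,1)→(s0,1,+1)
state=s0 head=-5 tape=_1[1]_1____1010   (s0,1)→(s2,_,-1)
state=s2 head=-6 tape=_[1]__1____1010   (s2,1)→(s0,1,+1)
state=s0 head=-5 tape=_1[_]_1____1010   (s0,_)→(s3,_,-1)
state=s3 head=-6 tape=_[1]__1____1010   (s3,1)→(s2,1,-1)
state=s2 head=-7 tape=[_]1__1____1010   (s2,_)→(s1,0,+1)
state=s1 head=-6 tape=0[1]__1____1010
The non-blank tape span at halt is 01__1____1010.

01__1____1010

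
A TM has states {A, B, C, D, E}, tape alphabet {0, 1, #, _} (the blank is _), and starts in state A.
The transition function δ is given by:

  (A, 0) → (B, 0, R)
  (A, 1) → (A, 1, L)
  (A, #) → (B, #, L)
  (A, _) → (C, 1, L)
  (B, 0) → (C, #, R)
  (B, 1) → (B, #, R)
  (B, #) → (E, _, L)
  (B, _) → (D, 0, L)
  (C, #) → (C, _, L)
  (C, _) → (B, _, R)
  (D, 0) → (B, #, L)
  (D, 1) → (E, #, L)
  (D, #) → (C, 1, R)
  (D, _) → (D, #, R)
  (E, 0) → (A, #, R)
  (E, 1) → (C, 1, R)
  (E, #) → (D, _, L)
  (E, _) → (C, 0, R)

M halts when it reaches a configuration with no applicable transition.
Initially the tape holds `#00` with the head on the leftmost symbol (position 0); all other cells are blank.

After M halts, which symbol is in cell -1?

A | ___[#]00   read # → write #, move L, go to B
B | __[_]#00   read _ → write 0, move L, go to D
D | _[_]0#00   read _ → write #, move R, go to D
D | _#[0]#00   read 0 → write #, move L, go to B
B | _[#]##00   read # → write _, move L, go to E
E | [_]_##00   read _ → write 0, move R, go to C
C | 0[_]##00   read _ → write _, move R, go to B
B | 0_[#]#00   read # → write _, move L, go to E
E | 0[_]_#00   read _ → write 0, move R, go to C
C | 00[_]#00   read _ → write _, move R, go to B
B | 00_[#]00   read # → write _, move L, go to E
E | 00[_]_00   read _ → write 0, move R, go to C
C | 000[_]00   read _ → write _, move R, go to B
B | 000_[0]0   read 0 → write #, move R, go to C
C | 000_#[0]
Cell -1 holds 0 when M halts.

0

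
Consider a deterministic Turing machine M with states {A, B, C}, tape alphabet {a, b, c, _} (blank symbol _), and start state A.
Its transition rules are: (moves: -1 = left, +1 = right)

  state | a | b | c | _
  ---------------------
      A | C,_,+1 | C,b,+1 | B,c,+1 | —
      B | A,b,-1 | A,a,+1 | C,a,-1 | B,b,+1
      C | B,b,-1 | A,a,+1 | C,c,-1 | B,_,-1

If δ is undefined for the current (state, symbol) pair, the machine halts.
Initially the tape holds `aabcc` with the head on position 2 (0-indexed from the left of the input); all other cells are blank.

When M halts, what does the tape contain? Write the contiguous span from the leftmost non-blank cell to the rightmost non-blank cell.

aaca

A | aa[b]cc_   read b → write b, move +1, go to C
C | aab[c]c_   read c → write c, move -1, go to C
C | aa[b]cc_   read b → write a, move +1, go to A
A | aaa[c]c_   read c → write c, move +1, go to B
B | aaac[c]_   read c → write a, move -1, go to C
C | aaa[c]a_   read c → write c, move -1, go to C
C | aa[a]ca_   read a → write b, move -1, go to B
B | a[a]bca_   read a → write b, move -1, go to A
A | [a]bbca_   read a → write _, move +1, go to C
C | _[b]bca_   read b → write a, move +1, go to A
A | _a[b]ca_   read b → write b, move +1, go to C
C | _ab[c]a_   read c → write c, move -1, go to C
C | _a[b]ca_   read b → write a, move +1, go to A
A | _aa[c]a_   read c → write c, move +1, go to B
B | _aac[a]_   read a → write b, move -1, go to A
A | _aa[c]b_   read c → write c, move +1, go to B
B | _aac[b]_   read b → write a, move +1, go to A
A | _aaca[_]
The non-blank tape span at halt is aaca.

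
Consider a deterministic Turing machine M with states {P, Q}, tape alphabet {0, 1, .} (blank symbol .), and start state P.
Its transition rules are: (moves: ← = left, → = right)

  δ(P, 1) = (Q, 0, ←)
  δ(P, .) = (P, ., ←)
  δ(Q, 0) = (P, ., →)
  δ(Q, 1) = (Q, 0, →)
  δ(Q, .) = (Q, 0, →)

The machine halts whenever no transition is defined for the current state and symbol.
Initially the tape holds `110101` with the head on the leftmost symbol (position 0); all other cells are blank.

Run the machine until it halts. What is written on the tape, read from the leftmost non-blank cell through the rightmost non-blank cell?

state=P head=0 tape=.[1]10101   (P,1)→(Q,0,←)
state=Q head=-1 tape=[.]010101   (Q,.)→(Q,0,→)
state=Q head=0 tape=0[0]10101   (Q,0)→(P,.,→)
state=P head=1 tape=0.[1]0101   (P,1)→(Q,0,←)
state=Q head=0 tape=0[.]00101   (Q,.)→(Q,0,→)
state=Q head=1 tape=00[0]0101   (Q,0)→(P,.,→)
state=P head=2 tape=00.[0]101
The non-blank tape span at halt is 00.0101.

00.0101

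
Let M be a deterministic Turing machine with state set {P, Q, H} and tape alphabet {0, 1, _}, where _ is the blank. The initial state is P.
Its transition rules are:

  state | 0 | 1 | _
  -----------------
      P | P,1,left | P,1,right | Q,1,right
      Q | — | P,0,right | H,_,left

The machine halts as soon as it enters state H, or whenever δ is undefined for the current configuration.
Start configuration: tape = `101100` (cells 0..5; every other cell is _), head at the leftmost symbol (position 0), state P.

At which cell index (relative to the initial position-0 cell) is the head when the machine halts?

6

P | [1]01100__   read 1 → write 1, move right, go to P
P | 1[0]1100__   read 0 → write 1, move left, go to P
P | [1]11100__   read 1 → write 1, move right, go to P
P | 1[1]1100__   read 1 → write 1, move right, go to P
P | 11[1]100__   read 1 → write 1, move right, go to P
P | 111[1]00__   read 1 → write 1, move right, go to P
P | 1111[0]0__   read 0 → write 1, move left, go to P
P | 111[1]10__   read 1 → write 1, move right, go to P
P | 1111[1]0__   read 1 → write 1, move right, go to P
P | 11111[0]__   read 0 → write 1, move left, go to P
P | 1111[1]1__   read 1 → write 1, move right, go to P
P | 11111[1]__   read 1 → write 1, move right, go to P
P | 111111[_]_   read _ → write 1, move right, go to Q
Q | 1111111[_]   read _ → write _, move left, go to H
H | 111111[1]_
At halt the head is at cell 6.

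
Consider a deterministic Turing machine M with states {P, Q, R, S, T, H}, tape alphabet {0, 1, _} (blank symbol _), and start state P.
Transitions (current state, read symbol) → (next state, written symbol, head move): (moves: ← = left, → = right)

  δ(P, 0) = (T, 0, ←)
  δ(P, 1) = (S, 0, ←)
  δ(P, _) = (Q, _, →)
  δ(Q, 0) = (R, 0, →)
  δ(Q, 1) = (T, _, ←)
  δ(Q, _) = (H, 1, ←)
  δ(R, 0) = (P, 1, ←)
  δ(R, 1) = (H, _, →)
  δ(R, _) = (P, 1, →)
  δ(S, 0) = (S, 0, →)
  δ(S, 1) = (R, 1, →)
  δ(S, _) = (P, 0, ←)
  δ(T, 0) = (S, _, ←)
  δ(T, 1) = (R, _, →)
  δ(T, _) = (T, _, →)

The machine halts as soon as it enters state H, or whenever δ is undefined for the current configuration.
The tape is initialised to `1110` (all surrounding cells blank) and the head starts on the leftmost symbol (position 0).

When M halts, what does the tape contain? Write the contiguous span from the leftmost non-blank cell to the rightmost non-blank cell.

001_10

P | ___[1]110   read 1 → write 0, move ←, go to S
S | __[_]0110   read _ → write 0, move ←, go to P
P | _[_]00110   read _ → write _, move →, go to Q
Q | __[0]0110   read 0 → write 0, move →, go to R
R | __0[0]110   read 0 → write 1, move ←, go to P
P | __[0]1110   read 0 → write 0, move ←, go to T
T | _[_]01110   read _ → write _, move →, go to T
T | __[0]1110   read 0 → write _, move ←, go to S
S | _[_]_1110   read _ → write 0, move ←, go to P
P | [_]0_1110   read _ → write _, move →, go to Q
Q | _[0]_1110   read 0 → write 0, move →, go to R
R | _0[_]1110   read _ → write 1, move →, go to P
P | _01[1]110   read 1 → write 0, move ←, go to S
S | _0[1]0110   read 1 → write 1, move →, go to R
R | _01[0]110   read 0 → write 1, move ←, go to P
P | _0[1]1110   read 1 → write 0, move ←, go to S
S | _[0]01110   read 0 → write 0, move →, go to S
S | _0[0]1110   read 0 → write 0, move →, go to S
S | _00[1]110   read 1 → write 1, move →, go to R
R | _001[1]10   read 1 → write _, move →, go to H
H | _001_[1]0
The non-blank tape span at halt is 001_10.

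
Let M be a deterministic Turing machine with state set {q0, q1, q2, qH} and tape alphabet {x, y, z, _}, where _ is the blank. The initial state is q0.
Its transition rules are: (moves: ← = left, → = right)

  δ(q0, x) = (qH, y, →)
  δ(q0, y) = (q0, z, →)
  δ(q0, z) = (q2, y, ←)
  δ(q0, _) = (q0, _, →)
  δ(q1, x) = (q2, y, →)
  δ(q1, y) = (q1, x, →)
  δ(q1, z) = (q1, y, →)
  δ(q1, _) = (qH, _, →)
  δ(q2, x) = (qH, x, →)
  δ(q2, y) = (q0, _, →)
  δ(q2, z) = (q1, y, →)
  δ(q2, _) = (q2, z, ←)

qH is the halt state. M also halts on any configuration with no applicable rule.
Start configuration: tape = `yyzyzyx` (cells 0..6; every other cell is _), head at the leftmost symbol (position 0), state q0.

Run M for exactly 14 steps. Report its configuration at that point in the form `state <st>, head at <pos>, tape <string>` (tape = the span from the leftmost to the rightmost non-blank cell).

state qH, head at 6, tape zyxxyxzy

state=q0 head=0 tape=[y]yzyzyx_   (q0,y)→(q0,z,→)
state=q0 head=1 tape=z[y]zyzyx_   (q0,y)→(q0,z,→)
state=q0 head=2 tape=zz[z]yzyx_   (q0,z)→(q2,y,←)
state=q2 head=1 tape=z[z]yyzyx_   (q2,z)→(q1,y,→)
state=q1 head=2 tape=zy[y]yzyx_   (q1,y)→(q1,x,→)
state=q1 head=3 tape=zyx[y]zyx_   (q1,y)→(q1,x,→)
state=q1 head=4 tape=zyxx[z]yx_   (q1,z)→(q1,y,→)
state=q1 head=5 tape=zyxxy[y]x_   (q1,y)→(q1,x,→)
state=q1 head=6 tape=zyxxyx[x]_   (q1,x)→(q2,y,→)
state=q2 head=7 tape=zyxxyxy[_]   (q2,_)→(q2,z,←)
state=q2 head=6 tape=zyxxyx[y]z   (q2,y)→(q0,_,→)
state=q0 head=7 tape=zyxxyx_[z]   (q0,z)→(q2,y,←)
state=q2 head=6 tape=zyxxyx[_]y   (q2,_)→(q2,z,←)
state=q2 head=5 tape=zyxxy[x]zy   (q2,x)→(qH,x,→)
state=qH head=6 tape=zyxxyx[z]y
After 14 steps: state qH, head at 6, tape zyxxyxzy.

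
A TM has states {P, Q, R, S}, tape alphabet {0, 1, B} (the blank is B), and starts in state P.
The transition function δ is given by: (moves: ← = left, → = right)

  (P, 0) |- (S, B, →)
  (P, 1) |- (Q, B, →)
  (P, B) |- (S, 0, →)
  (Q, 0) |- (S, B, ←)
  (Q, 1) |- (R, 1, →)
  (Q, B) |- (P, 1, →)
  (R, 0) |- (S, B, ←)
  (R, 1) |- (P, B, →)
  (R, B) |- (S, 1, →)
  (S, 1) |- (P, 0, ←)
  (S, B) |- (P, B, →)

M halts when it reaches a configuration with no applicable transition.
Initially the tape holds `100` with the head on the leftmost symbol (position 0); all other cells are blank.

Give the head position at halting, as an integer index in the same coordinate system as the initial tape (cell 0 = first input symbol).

2

P | [1]00   read 1 → write B, move →, go to Q
Q | B[0]0   read 0 → write B, move ←, go to S
S | [B]B0   read B → write B, move →, go to P
P | B[B]0   read B → write 0, move →, go to S
S | B0[0]
At halt the head is at cell 2.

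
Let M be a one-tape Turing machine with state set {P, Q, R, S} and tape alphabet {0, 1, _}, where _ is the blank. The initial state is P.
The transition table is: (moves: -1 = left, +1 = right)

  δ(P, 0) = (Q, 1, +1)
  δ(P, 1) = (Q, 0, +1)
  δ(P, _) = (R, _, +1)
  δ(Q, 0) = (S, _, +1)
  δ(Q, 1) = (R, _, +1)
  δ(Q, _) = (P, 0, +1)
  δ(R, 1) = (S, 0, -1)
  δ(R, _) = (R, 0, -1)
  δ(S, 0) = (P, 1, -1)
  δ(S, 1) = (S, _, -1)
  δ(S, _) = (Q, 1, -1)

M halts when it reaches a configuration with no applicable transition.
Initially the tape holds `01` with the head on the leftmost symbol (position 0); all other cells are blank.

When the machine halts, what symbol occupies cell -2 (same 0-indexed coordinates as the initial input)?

state=P head=0 tape=___[0]1_   (P,0)→(Q,1,+1)
state=Q head=1 tape=___1[1]_   (Q,1)→(R,_,+1)
state=R head=2 tape=___1_[_]   (R,_)→(R,0,-1)
state=R head=1 tape=___1[_]0   (R,_)→(R,0,-1)
state=R head=0 tape=___[1]00   (R,1)→(S,0,-1)
state=S head=-1 tape=__[_]000   (S,_)→(Q,1,-1)
state=Q head=-2 tape=_[_]1000   (Q,_)→(P,0,+1)
state=P head=-1 tape=_0[1]000   (P,1)→(Q,0,+1)
state=Q head=0 tape=_00[0]00   (Q,0)→(S,_,+1)
state=S head=1 tape=_00_[0]0   (S,0)→(P,1,-1)
state=P head=0 tape=_00[_]10   (P,_)→(R,_,+1)
state=R head=1 tape=_00_[1]0   (R,1)→(S,0,-1)
state=S head=0 tape=_00[_]00   (S,_)→(Q,1,-1)
state=Q head=-1 tape=_0[0]100   (Q,0)→(S,_,+1)
state=S head=0 tape=_0_[1]00   (S,1)→(S,_,-1)
state=S head=-1 tape=_0[_]_00   (S,_)→(Q,1,-1)
state=Q head=-2 tape=_[0]1_00   (Q,0)→(S,_,+1)
state=S head=-1 tape=__[1]_00   (S,1)→(S,_,-1)
state=S head=-2 tape=_[_]__00   (S,_)→(Q,1,-1)
state=Q head=-3 tape=[_]1__00   (Q,_)→(P,0,+1)
state=P head=-2 tape=0[1]__00   (P,1)→(Q,0,+1)
state=Q head=-1 tape=00[_]_00   (Q,_)→(P,0,+1)
state=P head=0 tape=000[_]00   (P,_)→(R,_,+1)
state=R head=1 tape=000_[0]0
Cell -2 holds 0 when M halts.

0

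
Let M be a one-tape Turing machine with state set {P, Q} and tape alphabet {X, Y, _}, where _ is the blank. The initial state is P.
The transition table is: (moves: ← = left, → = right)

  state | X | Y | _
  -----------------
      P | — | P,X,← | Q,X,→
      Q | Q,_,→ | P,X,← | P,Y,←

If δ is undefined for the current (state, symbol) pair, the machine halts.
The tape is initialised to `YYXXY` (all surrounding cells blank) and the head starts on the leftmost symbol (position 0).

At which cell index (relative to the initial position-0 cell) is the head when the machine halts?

state=P head=0 tape=_[Y]YXXY_   (P,Y)→(P,X,←)
state=P head=-1 tape=[_]XYXXY_   (P,_)→(Q,X,→)
state=Q head=0 tape=X[X]YXXY_   (Q,X)→(Q,_,→)
state=Q head=1 tape=X_[Y]XXY_   (Q,Y)→(P,X,←)
state=P head=0 tape=X[_]XXXY_   (P,_)→(Q,X,→)
state=Q head=1 tape=XX[X]XXY_   (Q,X)→(Q,_,→)
state=Q head=2 tape=XX_[X]XY_   (Q,X)→(Q,_,→)
state=Q head=3 tape=XX__[X]Y_   (Q,X)→(Q,_,→)
state=Q head=4 tape=XX___[Y]_   (Q,Y)→(P,X,←)
state=P head=3 tape=XX__[_]X_   (P,_)→(Q,X,→)
state=Q head=4 tape=XX__X[X]_   (Q,X)→(Q,_,→)
state=Q head=5 tape=XX__X_[_]   (Q,_)→(P,Y,←)
state=P head=4 tape=XX__X[_]Y   (P,_)→(Q,X,→)
state=Q head=5 tape=XX__XX[Y]   (Q,Y)→(P,X,←)
state=P head=4 tape=XX__X[X]X
At halt the head is at cell 4.

4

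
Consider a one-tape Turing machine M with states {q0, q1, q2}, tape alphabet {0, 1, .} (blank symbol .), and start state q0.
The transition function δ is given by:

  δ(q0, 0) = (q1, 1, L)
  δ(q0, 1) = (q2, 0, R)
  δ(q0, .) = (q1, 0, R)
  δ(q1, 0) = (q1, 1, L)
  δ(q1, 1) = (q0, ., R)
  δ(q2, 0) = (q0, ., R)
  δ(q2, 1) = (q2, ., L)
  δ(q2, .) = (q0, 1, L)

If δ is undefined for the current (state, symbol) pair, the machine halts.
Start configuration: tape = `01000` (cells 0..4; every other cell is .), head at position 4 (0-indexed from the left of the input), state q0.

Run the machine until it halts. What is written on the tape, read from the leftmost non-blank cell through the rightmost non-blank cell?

q0 | 0100[0]..   read 0 → write 1, move L, go to q1
q1 | 010[0]1..   read 0 → write 1, move L, go to q1
q1 | 01[0]11..   read 0 → write 1, move L, go to q1
q1 | 0[1]111..   read 1 → write ., move R, go to q0
q0 | 0.[1]11..   read 1 → write 0, move R, go to q2
q2 | 0.0[1]1..   read 1 → write ., move L, go to q2
q2 | 0.[0].1..   read 0 → write ., move R, go to q0
q0 | 0..[.]1..   read . → write 0, move R, go to q1
q1 | 0..0[1]..   read 1 → write ., move R, go to q0
q0 | 0..0.[.].   read . → write 0, move R, go to q1
q1 | 0..0.0[.]
The non-blank tape span at halt is 0..0.0.

0..0.0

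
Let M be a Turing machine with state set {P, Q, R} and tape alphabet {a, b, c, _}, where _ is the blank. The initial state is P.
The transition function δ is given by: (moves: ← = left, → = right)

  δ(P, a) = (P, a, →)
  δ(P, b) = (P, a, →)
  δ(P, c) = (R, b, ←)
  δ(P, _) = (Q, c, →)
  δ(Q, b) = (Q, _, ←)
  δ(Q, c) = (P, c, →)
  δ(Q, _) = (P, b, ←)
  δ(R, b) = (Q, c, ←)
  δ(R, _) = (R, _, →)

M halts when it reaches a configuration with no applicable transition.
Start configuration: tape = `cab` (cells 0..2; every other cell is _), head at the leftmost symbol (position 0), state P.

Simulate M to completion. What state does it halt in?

state=P head=0 tape=__[c]ab__   (P,c)→(R,b,←)
state=R head=-1 tape=_[_]bab__   (R,_)→(R,_,→)
state=R head=0 tape=__[b]ab__   (R,b)→(Q,c,←)
state=Q head=-1 tape=_[_]cab__   (Q,_)→(P,b,←)
state=P head=-2 tape=[_]bcab__   (P,_)→(Q,c,→)
state=Q head=-1 tape=c[b]cab__   (Q,b)→(Q,_,←)
state=Q head=-2 tape=[c]_cab__   (Q,c)→(P,c,→)
state=P head=-1 tape=c[_]cab__   (P,_)→(Q,c,→)
state=Q head=0 tape=cc[c]ab__   (Q,c)→(P,c,→)
state=P head=1 tape=ccc[a]b__   (P,a)→(P,a,→)
state=P head=2 tape=ccca[b]__   (P,b)→(P,a,→)
state=P head=3 tape=cccaa[_]_   (P,_)→(Q,c,→)
state=Q head=4 tape=cccaac[_]   (Q,_)→(P,b,←)
state=P head=3 tape=cccaa[c]b   (P,c)→(R,b,←)
state=R head=2 tape=ccca[a]bb
No transition is defined for (R, a); M halts in state R.

R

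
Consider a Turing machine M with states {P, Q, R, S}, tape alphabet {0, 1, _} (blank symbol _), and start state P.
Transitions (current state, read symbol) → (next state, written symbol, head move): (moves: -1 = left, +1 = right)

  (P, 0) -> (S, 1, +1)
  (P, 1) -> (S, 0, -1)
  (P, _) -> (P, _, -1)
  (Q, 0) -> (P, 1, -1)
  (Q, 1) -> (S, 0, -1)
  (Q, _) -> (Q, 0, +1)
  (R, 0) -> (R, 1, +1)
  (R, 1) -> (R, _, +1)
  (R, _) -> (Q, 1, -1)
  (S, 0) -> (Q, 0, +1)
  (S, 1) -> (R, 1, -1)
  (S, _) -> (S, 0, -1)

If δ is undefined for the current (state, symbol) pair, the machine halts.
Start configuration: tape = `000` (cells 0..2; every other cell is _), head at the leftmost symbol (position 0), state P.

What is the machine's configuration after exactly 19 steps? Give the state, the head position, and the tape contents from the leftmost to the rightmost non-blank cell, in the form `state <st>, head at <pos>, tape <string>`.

state S, head at 3, tape 1__00

P | [0]00__   read 0 → write 1, move +1, go to S
S | 1[0]0__   read 0 → write 0, move +1, go to Q
Q | 10[0]__   read 0 → write 1, move -1, go to P
P | 1[0]1__   read 0 → write 1, move +1, go to S
S | 11[1]__   read 1 → write 1, move -1, go to R
R | 1[1]1__   read 1 → write _, move +1, go to R
R | 1_[1]__   read 1 → write _, move +1, go to R
R | 1__[_]_   read _ → write 1, move -1, go to Q
Q | 1_[_]1_   read _ → write 0, move +1, go to Q
Q | 1_0[1]_   read 1 → write 0, move -1, go to S
S | 1_[0]0_   read 0 → write 0, move +1, go to Q
Q | 1_0[0]_   read 0 → write 1, move -1, go to P
P | 1_[0]1_   read 0 → write 1, move +1, go to S
S | 1_1[1]_   read 1 → write 1, move -1, go to R
R | 1_[1]1_   read 1 → write _, move +1, go to R
R | 1__[1]_   read 1 → write _, move +1, go to R
R | 1___[_]   read _ → write 1, move -1, go to Q
Q | 1__[_]1   read _ → write 0, move +1, go to Q
Q | 1__0[1]   read 1 → write 0, move -1, go to S
S | 1__[0]0
After 19 steps: state S, head at 3, tape 1__00.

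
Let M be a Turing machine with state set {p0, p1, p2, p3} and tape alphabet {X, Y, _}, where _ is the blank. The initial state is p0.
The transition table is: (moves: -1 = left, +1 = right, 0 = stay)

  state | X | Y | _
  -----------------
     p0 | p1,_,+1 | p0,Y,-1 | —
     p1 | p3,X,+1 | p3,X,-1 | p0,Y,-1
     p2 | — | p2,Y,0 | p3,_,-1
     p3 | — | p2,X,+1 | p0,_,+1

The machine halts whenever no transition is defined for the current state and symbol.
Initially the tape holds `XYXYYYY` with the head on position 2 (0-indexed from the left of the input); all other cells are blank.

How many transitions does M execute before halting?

14

p0 | XY[X]YYYY_   read X → write _, move +1, go to p1
p1 | XY_[Y]YYY_   read Y → write X, move -1, go to p3
p3 | XY[_]XYYY_   read _ → write _, move +1, go to p0
p0 | XY_[X]YYY_   read X → write _, move +1, go to p1
p1 | XY__[Y]YY_   read Y → write X, move -1, go to p3
p3 | XY_[_]XYY_   read _ → write _, move +1, go to p0
p0 | XY__[X]YY_   read X → write _, move +1, go to p1
p1 | XY___[Y]Y_   read Y → write X, move -1, go to p3
p3 | XY__[_]XY_   read _ → write _, move +1, go to p0
p0 | XY___[X]Y_   read X → write _, move +1, go to p1
p1 | XY____[Y]_   read Y → write X, move -1, go to p3
p3 | XY___[_]X_   read _ → write _, move +1, go to p0
p0 | XY____[X]_   read X → write _, move +1, go to p1
p1 | XY_____[_]   read _ → write Y, move -1, go to p0
p0 | XY____[_]Y
M halts after 14 transitions.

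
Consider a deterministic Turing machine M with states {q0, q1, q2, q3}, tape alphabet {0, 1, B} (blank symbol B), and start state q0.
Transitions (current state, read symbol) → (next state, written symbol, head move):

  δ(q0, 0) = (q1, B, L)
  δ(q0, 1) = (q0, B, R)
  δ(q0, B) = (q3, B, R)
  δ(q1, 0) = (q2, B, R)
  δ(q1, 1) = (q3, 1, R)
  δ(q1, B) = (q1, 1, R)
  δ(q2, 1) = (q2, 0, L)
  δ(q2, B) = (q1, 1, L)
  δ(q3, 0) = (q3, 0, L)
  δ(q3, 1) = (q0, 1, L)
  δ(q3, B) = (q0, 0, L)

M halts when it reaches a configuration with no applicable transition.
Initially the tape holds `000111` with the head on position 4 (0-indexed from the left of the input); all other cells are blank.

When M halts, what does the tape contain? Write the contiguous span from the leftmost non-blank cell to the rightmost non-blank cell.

00011B00

q0 | 0001[1]1BB   read 1 → write B, move R, go to q0
q0 | 0001B[1]BB   read 1 → write B, move R, go to q0
q0 | 0001BB[B]B   read B → write B, move R, go to q3
q3 | 0001BBB[B]   read B → write 0, move L, go to q0
q0 | 0001BB[B]0   read B → write B, move R, go to q3
q3 | 0001BBB[0]   read 0 → write 0, move L, go to q3
q3 | 0001BB[B]0   read B → write 0, move L, go to q0
q0 | 0001B[B]00   read B → write B, move R, go to q3
q3 | 0001BB[0]0   read 0 → write 0, move L, go to q3
q3 | 0001B[B]00   read B → write 0, move L, go to q0
q0 | 0001[B]000   read B → write B, move R, go to q3
q3 | 0001B[0]00   read 0 → write 0, move L, go to q3
q3 | 0001[B]000   read B → write 0, move L, go to q0
q0 | 000[1]0000   read 1 → write B, move R, go to q0
q0 | 000B[0]000   read 0 → write B, move L, go to q1
q1 | 000[B]B000   read B → write 1, move R, go to q1
q1 | 0001[B]000   read B → write 1, move R, go to q1
q1 | 00011[0]00   read 0 → write B, move R, go to q2
q2 | 00011B[0]0
The non-blank tape span at halt is 00011B00.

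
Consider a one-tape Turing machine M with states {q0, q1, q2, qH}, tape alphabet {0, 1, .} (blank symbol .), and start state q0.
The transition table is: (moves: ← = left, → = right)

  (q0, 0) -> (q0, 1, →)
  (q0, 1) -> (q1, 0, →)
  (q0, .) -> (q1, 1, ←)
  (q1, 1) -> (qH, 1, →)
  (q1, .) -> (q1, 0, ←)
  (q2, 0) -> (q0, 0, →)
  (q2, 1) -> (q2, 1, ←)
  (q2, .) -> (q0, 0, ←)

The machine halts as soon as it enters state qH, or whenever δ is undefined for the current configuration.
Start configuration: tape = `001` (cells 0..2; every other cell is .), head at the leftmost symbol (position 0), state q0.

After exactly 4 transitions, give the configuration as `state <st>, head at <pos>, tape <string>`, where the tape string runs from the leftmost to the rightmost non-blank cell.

state=q0 head=0 tape=[0]01.   (q0,0)→(q0,1,→)
state=q0 head=1 tape=1[0]1.   (q0,0)→(q0,1,→)
state=q0 head=2 tape=11[1].   (q0,1)→(q1,0,→)
state=q1 head=3 tape=110[.]   (q1,.)→(q1,0,←)
state=q1 head=2 tape=11[0]0
After 4 steps: state q1, head at 2, tape 1100.

state q1, head at 2, tape 1100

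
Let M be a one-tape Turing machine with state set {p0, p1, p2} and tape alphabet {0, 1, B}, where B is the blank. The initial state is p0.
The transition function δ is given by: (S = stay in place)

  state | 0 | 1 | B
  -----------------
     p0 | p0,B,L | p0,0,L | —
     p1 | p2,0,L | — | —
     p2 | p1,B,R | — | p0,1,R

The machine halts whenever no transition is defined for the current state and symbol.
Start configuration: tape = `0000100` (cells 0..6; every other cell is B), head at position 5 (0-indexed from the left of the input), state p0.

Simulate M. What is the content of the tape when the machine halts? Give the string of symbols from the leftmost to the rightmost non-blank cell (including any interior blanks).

0B0

p0 | B00001[0]0   read 0 → write B, move L, go to p0
p0 | B0000[1]B0   read 1 → write 0, move L, go to p0
p0 | B000[0]0B0   read 0 → write B, move L, go to p0
p0 | B00[0]B0B0   read 0 → write B, move L, go to p0
p0 | B0[0]BB0B0   read 0 → write B, move L, go to p0
p0 | B[0]BBB0B0   read 0 → write B, move L, go to p0
p0 | [B]BBBB0B0
The non-blank tape span at halt is 0B0.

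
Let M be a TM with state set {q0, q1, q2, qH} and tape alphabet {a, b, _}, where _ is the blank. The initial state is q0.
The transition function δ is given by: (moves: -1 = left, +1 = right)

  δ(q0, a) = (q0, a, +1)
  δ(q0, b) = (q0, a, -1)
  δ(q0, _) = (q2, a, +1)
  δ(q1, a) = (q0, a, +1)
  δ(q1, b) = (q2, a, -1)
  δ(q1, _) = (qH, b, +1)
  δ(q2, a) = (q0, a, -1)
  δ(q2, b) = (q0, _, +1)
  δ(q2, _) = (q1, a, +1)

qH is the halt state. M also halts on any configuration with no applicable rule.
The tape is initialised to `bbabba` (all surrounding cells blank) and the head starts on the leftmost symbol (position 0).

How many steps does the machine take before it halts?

q0 | _[b]babba____   read b → write a, move -1, go to q0
q0 | [_]ababba____   read _ → write a, move +1, go to q2
q2 | a[a]babba____   read a → write a, move -1, go to q0
q0 | [a]ababba____   read a → write a, move +1, go to q0
q0 | a[a]babba____   read a → write a, move +1, go to q0
q0 | aa[b]abba____   read b → write a, move -1, go to q0
q0 | a[a]aabba____   read a → write a, move +1, go to q0
q0 | aa[a]abba____   read a → write a, move +1, go to q0
q0 | aaa[a]bba____   read a → write a, move +1, go to q0
q0 | aaaa[b]ba____   read b → write a, move -1, go to q0
q0 | aaa[a]aba____   read a → write a, move +1, go to q0
q0 | aaaa[a]ba____   read a → write a, move +1, go to q0
q0 | aaaaa[b]a____   read b → write a, move -1, go to q0
q0 | aaaa[a]aa____   read a → write a, move +1, go to q0
q0 | aaaaa[a]a____   read a → write a, move +1, go to q0
q0 | aaaaaa[a]____   read a → write a, move +1, go to q0
q0 | aaaaaaa[_]___   read _ → write a, move +1, go to q2
q2 | aaaaaaaa[_]__   read _ → write a, move +1, go to q1
q1 | aaaaaaaaa[_]_   read _ → write b, move +1, go to qH
qH | aaaaaaaaab[_]
M halts after 19 transitions.

19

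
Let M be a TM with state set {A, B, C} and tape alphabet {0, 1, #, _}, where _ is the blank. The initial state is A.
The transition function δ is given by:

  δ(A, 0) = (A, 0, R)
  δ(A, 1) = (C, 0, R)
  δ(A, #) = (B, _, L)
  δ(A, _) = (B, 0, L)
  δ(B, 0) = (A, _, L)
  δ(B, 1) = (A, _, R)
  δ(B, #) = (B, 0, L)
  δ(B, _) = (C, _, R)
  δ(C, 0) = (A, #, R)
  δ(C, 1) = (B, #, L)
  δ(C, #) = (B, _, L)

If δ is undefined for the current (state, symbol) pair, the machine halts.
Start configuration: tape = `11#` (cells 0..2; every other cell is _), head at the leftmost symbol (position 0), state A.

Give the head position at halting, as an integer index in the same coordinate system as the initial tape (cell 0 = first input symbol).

state=A head=0 tape=__[1]1#   (A,1)→(C,0,R)
state=C head=1 tape=__0[1]#   (C,1)→(B,#,L)
state=B head=0 tape=__[0]##   (B,0)→(A,_,L)
state=A head=-1 tape=_[_]_##   (A,_)→(B,0,L)
state=B head=-2 tape=[_]0_##   (B,_)→(C,_,R)
state=C head=-1 tape=_[0]_##   (C,0)→(A,#,R)
state=A head=0 tape=_#[_]##   (A,_)→(B,0,L)
state=B head=-1 tape=_[#]0##   (B,#)→(B,0,L)
state=B head=-2 tape=[_]00##   (B,_)→(C,_,R)
state=C head=-1 tape=_[0]0##   (C,0)→(A,#,R)
state=A head=0 tape=_#[0]##   (A,0)→(A,0,R)
state=A head=1 tape=_#0[#]#   (A,#)→(B,_,L)
state=B head=0 tape=_#[0]_#   (B,0)→(A,_,L)
state=A head=-1 tape=_[#]__#   (A,#)→(B,_,L)
state=B head=-2 tape=[_]___#   (B,_)→(C,_,R)
state=C head=-1 tape=_[_]__#
At halt the head is at cell -1.

-1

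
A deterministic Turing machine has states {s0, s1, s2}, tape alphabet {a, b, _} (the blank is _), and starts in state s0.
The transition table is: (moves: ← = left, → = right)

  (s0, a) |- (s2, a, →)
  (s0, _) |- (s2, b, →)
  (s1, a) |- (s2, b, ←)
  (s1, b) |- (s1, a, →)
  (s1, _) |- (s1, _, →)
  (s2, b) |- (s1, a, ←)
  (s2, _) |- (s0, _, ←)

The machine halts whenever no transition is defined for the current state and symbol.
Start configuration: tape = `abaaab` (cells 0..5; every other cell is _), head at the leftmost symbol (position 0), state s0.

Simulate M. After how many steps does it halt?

6

s0 | __[a]baaab   read a → write a, move →, go to s2
s2 | __a[b]aaab   read b → write a, move ←, go to s1
s1 | __[a]aaaab   read a → write b, move ←, go to s2
s2 | _[_]baaaab   read _ → write _, move ←, go to s0
s0 | [_]_baaaab   read _ → write b, move →, go to s2
s2 | b[_]baaaab   read _ → write _, move ←, go to s0
s0 | [b]_baaaab
M halts after 6 transitions.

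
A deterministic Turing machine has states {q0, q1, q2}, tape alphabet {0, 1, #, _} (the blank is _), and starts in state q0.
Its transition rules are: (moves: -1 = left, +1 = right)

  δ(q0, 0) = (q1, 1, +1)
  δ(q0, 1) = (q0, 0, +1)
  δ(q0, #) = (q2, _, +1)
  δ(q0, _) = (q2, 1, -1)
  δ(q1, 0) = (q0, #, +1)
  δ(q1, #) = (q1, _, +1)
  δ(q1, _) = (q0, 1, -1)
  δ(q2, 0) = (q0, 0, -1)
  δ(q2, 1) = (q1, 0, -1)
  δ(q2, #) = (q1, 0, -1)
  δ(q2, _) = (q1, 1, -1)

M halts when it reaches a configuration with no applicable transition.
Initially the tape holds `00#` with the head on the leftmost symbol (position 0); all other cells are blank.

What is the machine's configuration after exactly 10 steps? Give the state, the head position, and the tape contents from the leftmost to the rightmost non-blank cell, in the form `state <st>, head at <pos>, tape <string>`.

state=q0 head=0 tape=[0]0#_   (q0,0)→(q1,1,+1)
state=q1 head=1 tape=1[0]#_   (q1,0)→(q0,#,+1)
state=q0 head=2 tape=1#[#]_   (q0,#)→(q2,_,+1)
state=q2 head=3 tape=1#_[_]   (q2,_)→(q1,1,-1)
state=q1 head=2 tape=1#[_]1   (q1,_)→(q0,1,-1)
state=q0 head=1 tape=1[#]11   (q0,#)→(q2,_,+1)
state=q2 head=2 tape=1_[1]1   (q2,1)→(q1,0,-1)
state=q1 head=1 tape=1[_]01   (q1,_)→(q0,1,-1)
state=q0 head=0 tape=[1]101   (q0,1)→(q0,0,+1)
state=q0 head=1 tape=0[1]01   (q0,1)→(q0,0,+1)
state=q0 head=2 tape=00[0]1
After 10 steps: state q0, head at 2, tape 0001.

state q0, head at 2, tape 0001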